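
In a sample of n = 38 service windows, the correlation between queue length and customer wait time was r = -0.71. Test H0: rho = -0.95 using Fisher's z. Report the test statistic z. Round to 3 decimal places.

5.588

z_r = atanh(-0.71) = -0.887184,  z_0 = atanh(-0.95) = -1.831781
SE = 1/√(n−3) = 1/√35 = 0.169031
z = (z_r − z_0)/SE = (-0.887184 − (-1.831781)) / 0.169031 = 0.944597 / 0.169031 = 5.588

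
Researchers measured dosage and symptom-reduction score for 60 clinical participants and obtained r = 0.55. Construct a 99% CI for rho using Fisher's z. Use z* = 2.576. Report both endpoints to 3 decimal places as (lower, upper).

z_r = atanh(0.55) = 0.618381;  SE = 1/√(n−3) = 1/√57 = 0.132453
z-limits: 0.618381 ± 2.576·0.132453 = 0.618381 ± 0.341199 = [0.277182, 0.959580]
ρ-limits: (tanh 0.277182, tanh 0.959580) = (0.270, 0.744)

(0.270, 0.744)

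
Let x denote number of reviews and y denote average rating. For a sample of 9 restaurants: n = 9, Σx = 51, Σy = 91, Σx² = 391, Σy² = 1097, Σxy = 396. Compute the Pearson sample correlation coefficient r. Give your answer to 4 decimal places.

-0.8909

Numerator: nΣxy − (Σx)(Σy) = 9·396 − (51)(91) = -1077
Denominator: √[(nΣx²−(Σx)²)(nΣy²−(Σy)²)]
  nΣx²−(Σx)² = 9·391 − 2601 = 918;  nΣy²−(Σy)² = 9·1097 − 8281 = 1592
  √(918·1592) = √1461456 = 1208.9069
r = -1077 / 1208.9069 = -0.8909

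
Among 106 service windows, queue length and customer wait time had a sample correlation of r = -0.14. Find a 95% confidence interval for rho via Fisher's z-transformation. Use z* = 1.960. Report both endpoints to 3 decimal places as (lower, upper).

(-0.322, 0.052)

Fisher z: z_r = atanh(r) = ½·ln((1+(-0.14))/(1−(-0.14))) = -0.140926
SE(z) = 1/√(n−3) = 1/√103 = 0.098533
95% ⇒ z* = 1.960; margin = 1.960·0.098533 = 0.193125
CI on z-scale: (-0.334051, 0.052199)
Back-transform: tanh(-0.334051) = -0.322156, tanh(0.052199) = 0.052152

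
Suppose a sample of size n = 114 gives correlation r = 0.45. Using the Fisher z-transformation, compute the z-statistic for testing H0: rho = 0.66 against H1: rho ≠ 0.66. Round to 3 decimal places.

-3.246

Fisher z: atanh(0.45) = 0.484700, atanh(0.66) = 0.792814
z = (z_r − z_0)·√(n−3) = (0.484700 − 0.792814)·√111 = -0.308114 · 10.535654 = -3.246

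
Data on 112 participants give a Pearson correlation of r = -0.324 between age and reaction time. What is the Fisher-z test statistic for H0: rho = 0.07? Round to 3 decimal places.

-4.241

Fisher z: atanh(-0.324) = -0.336110, atanh(0.07) = 0.070115
z = (z_r − z_0)·√(n−3) = (-0.336110 − 0.070115)·√109 = -0.406225 · 10.440307 = -4.241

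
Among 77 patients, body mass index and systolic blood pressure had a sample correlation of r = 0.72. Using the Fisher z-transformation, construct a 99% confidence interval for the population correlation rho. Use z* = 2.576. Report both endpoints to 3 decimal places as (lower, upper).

Fisher z: z_r = atanh(r) = ½·ln((1+0.72)/(1−0.72)) = 0.907645
SE(z) = 1/√(n−3) = 1/√74 = 0.116248
99% ⇒ z* = 2.576; margin = 2.576·0.116248 = 0.299455
CI on z-scale: (0.608190, 1.207100)
Back-transform: tanh(0.608190) = 0.542852, tanh(1.207100) = 0.835807

(0.543, 0.836)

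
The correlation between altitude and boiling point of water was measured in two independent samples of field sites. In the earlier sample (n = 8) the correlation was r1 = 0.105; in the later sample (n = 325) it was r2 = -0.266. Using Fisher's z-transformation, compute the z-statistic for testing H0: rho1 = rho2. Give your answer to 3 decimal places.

z1 = atanh(0.105) = 0.105388,  z2 = atanh(-0.266) = -0.272554
SE = √(1/(n1−3) + 1/(n2−3)) = √(1/5 + 1/322) = √(0.2000000 + 0.0031056) = √0.2031056 = 0.450672
z = (z1 − z2)/SE = (0.105388 − (-0.272554)) / 0.450672 = 0.377942 / 0.450672 = 0.839

0.839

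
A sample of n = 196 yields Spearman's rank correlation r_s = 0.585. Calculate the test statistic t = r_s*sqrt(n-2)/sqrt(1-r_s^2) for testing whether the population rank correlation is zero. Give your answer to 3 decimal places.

10.047

t = r_s·√(n−2) / √(1−r_s²) with r_s = 0.585, n = 196
  = 0.585·√194 / √(1 − 0.342225)
  = 0.585·13.928388 / 0.811033
  = 8.148107 / 0.811033 = 10.047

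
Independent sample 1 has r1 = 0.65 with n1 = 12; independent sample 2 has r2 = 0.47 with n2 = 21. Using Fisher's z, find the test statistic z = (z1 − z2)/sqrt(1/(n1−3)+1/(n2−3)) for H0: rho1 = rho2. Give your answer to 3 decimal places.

0.650

Fisher z-transforms: z1 = atanh(0.65) = 0.775299, z2 = atanh(0.47) = 0.510070; difference d = 0.265229
Var(d) = 1/9 + 1/18 = 0.1111111 + 0.0555556 = 0.1666667
z = d/√Var(d) = 0.265229 / √0.1666667 = 0.265229 / 0.408248 = 0.650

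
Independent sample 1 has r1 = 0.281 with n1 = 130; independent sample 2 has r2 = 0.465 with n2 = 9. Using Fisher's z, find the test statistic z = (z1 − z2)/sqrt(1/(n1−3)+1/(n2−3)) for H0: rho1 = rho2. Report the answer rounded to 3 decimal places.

-0.514

Fisher z-transforms: z1 = atanh(0.281) = 0.288767, z2 = atanh(0.465) = 0.503672; difference d = -0.214905
Var(d) = 1/127 + 1/6 = 0.0078740 + 0.1666667 = 0.1745407
z = d/√Var(d) = -0.214905 / √0.1745407 = -0.214905 / 0.417781 = -0.514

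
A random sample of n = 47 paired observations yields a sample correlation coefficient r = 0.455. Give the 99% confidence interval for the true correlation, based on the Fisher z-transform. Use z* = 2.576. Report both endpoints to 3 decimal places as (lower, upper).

z_r = atanh(0.455) = 0.490988;  SE = 1/√(n−3) = 1/√44 = 0.150756
z-limits: 0.490988 ± 2.576·0.150756 = 0.490988 ± 0.388347 = [0.102641, 0.879335]
ρ-limits: (tanh 0.102641, tanh 0.879335) = (0.102, 0.706)

(0.102, 0.706)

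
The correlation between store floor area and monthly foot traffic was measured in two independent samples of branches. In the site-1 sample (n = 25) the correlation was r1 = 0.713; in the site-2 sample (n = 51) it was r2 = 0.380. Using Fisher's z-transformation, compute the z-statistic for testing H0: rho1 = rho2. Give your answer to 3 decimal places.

Fisher z-transforms: z1 = atanh(0.713) = 0.893260, z2 = atanh(0.380) = 0.400060; difference d = 0.493200
Var(d) = 1/22 + 1/48 = 0.0454545 + 0.0208333 = 0.0662878
z = d/√Var(d) = 0.493200 / √0.0662878 = 0.493200 / 0.257464 = 1.916

1.916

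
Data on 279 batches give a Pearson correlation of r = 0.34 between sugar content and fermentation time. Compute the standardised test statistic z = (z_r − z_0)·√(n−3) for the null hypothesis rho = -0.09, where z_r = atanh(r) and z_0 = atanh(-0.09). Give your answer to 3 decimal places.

7.382

Fisher z: atanh(0.34) = 0.354093, atanh(-0.09) = -0.090244
z = (z_r − z_0)·√(n−3) = (0.354093 − (-0.090244))·√276 = 0.444337 · 16.613248 = 7.382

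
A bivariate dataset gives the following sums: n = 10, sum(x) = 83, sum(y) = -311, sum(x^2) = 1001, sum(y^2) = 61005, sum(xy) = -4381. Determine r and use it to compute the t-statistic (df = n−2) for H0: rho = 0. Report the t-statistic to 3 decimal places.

-1.424

S_xy = nΣxy − ΣxΣy = 10·(-4381) − 83·(-311) = -43810 − (-25813) = -17997
S_xx = nΣx² − (Σx)² = 10·1001 − 83² = 10010 − 6889 = 3121
S_yy = nΣy² − (Σy)² = 10·61005 − (-311)² = 610050 − 96721 = 513329
r = S_xy / √(S_xx·S_yy) = -17997 / √(3121·513329) = -17997 / √1602099809 = -17997 / 40026.2390 = -0.4496
t = r·√(n−2)/√(1−r²) = -0.4496·√8 / √(1−0.202140) = -1.271661 / 0.893230 = -1.424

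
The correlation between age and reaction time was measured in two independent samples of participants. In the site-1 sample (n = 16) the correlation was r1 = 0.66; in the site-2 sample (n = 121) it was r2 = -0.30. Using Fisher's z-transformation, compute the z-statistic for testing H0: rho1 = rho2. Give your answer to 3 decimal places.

z1 = atanh(0.66) = 0.792814,  z2 = atanh(-0.30) = -0.309520
SE = √(1/(n1−3) + 1/(n2−3)) = √(1/13 + 1/118) = √(0.0769231 + 0.0084746) = √0.0853977 = 0.292229
z = (z1 − z2)/SE = (0.792814 − (-0.309520)) / 0.292229 = 1.102334 / 0.292229 = 3.772

3.772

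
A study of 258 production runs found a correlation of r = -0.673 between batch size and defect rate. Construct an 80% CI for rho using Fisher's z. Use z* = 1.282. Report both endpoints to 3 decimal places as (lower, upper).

(-0.715, -0.627)

Fisher z: z_r = atanh(r) = ½·ln((1+(-0.673))/(1−(-0.673))) = -0.816207
SE(z) = 1/√(n−3) = 1/√255 = 0.062622
80% ⇒ z* = 1.282; margin = 1.282·0.062622 = 0.080281
CI on z-scale: (-0.896488, -0.735926)
Back-transform: tanh(-0.896488) = -0.714584, tanh(-0.735926) = -0.626677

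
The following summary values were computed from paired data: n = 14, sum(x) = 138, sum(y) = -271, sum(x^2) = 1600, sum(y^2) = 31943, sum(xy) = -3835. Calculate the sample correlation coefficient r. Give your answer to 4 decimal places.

Numerator: nΣxy − (Σx)(Σy) = 14·(-3835) − (138)(-271) = -16292
Denominator: √[(nΣx²−(Σx)²)(nΣy²−(Σy)²)]
  nΣx²−(Σx)² = 14·1600 − 19044 = 3356;  nΣy²−(Σy)² = 14·31943 − 73441 = 373761
  √(3356·373761) = √1254341916 = 35416.6898
r = -16292 / 35416.6898 = -0.4600

-0.4600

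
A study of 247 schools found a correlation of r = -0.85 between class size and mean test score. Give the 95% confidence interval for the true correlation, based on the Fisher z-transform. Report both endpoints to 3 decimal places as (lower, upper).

Fisher z: z_r = atanh(r) = ½·ln((1+(-0.85))/(1−(-0.85))) = -1.256153
SE(z) = 1/√(n−3) = 1/√244 = 0.064018
95% ⇒ z* = 1.960; margin = 1.960·0.064018 = 0.125475
CI on z-scale: (-1.381628, -1.130678)
Back-transform: tanh(-1.381628) = -0.881315, tanh(-1.130678) = -0.811251

(-0.881, -0.811)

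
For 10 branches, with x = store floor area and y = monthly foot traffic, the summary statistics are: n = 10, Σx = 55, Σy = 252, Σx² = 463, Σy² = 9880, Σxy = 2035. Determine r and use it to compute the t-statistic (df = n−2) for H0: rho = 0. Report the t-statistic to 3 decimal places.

4.816

S_xy = nΣxy − ΣxΣy = 10·2035 − 55·252 = 20350 − 13860 = 6490
S_xx = nΣx² − (Σx)² = 10·463 − 55² = 4630 − 3025 = 1605
S_yy = nΣy² − (Σy)² = 10·9880 − 252² = 98800 − 63504 = 35296
r = S_xy / √(S_xx·S_yy) = 6490 / √(1605·35296) = 6490 / √56650080 = 6490 / 7526.6247 = 0.8623
t = r·√(n−2)/√(1−r²) = 0.8623·√8 / √(1−0.743561) = 2.438953 / 0.506398 = 4.816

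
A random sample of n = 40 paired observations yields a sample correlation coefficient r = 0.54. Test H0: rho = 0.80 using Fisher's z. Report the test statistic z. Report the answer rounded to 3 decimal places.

-3.008

Fisher z: atanh(0.54) = 0.604156, atanh(0.80) = 1.098612
z = (z_r − z_0)·√(n−3) = (0.604156 − 1.098612)·√37 = -0.494456 · 6.082763 = -3.008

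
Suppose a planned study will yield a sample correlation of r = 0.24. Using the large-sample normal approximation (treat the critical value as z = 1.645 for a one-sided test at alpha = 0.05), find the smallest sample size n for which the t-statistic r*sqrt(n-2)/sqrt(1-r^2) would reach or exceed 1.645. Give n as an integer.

47

r√(n−2)/√(1−r²) ≥ 1.645  ⇔  n−2 ≥ (1.645)²·(1−r²)/r²
(1−r²)/r² = (1−0.0576)/0.0576 = 16.3611
n ≥ 2 + 2.706025·16.3611 = 2 + 44.2735 = 46.2735
⌈46.2735⌉ = 47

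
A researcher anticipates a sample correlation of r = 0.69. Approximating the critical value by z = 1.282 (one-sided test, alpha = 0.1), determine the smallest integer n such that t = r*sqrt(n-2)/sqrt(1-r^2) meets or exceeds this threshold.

Need r·√(n−2)/√(1−r²) ≥ 1.282
√(n−2) ≥ 1.282·√(1−0.4761) / 0.69 = 1.282·0.723809 / 0.69 = 1.3448
n−2 ≥ 1.8085  ⇒  n ≥ 3.8085
Smallest integer n = 4

4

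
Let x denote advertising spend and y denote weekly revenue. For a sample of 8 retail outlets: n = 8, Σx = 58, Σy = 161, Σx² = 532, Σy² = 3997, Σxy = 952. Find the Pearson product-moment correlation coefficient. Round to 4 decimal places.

-0.7410

S_xy = nΣxy − ΣxΣy = 8·952 − 58·161 = 7616 − 9338 = -1722
S_xx = nΣx² − (Σx)² = 8·532 − 58² = 4256 − 3364 = 892
S_yy = nΣy² − (Σy)² = 8·3997 − 161² = 31976 − 25921 = 6055
r = S_xy / √(S_xx·S_yy) = -1722 / √(892·6055) = -1722 / √5401060 = -1722 / 2324.0181 = -0.7410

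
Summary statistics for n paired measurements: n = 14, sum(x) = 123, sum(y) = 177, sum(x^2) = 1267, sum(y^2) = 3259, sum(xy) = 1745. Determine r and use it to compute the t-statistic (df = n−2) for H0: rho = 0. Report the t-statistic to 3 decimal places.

1.675

S_xy = nΣxy − ΣxΣy = 14·1745 − 123·177 = 24430 − 21771 = 2659
S_xx = nΣx² − (Σx)² = 14·1267 − 123² = 17738 − 15129 = 2609
S_yy = nΣy² − (Σy)² = 14·3259 − 177² = 45626 − 31329 = 14297
r = S_xy / √(S_xx·S_yy) = 2659 / √(2609·14297) = 2659 / √37300873 = 2659 / 6107.4441 = 0.4354
t = r·√(n−2)/√(1−r²) = 0.4354·√12 / √(1−0.189573) = 1.508270 / 0.900237 = 1.675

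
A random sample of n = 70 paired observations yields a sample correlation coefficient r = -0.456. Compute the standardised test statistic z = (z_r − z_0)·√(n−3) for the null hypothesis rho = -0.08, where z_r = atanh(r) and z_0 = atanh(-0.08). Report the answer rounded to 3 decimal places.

-3.373

z_r = atanh(-0.456) = -0.492249,  z_0 = atanh(-0.08) = -0.080171
SE = 1/√(n−3) = 1/√67 = 0.122169
z = (z_r − z_0)/SE = (-0.492249 − (-0.080171)) / 0.122169 = -0.412078 / 0.122169 = -3.373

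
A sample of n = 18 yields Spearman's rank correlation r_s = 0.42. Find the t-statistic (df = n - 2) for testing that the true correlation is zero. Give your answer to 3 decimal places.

1 − r_s² = 1 − 0.1764 = 0.8236;  √(1−r_s²) = 0.907524
√(n−2) = √16 = 4.000000
t = r_s·√(n−2)/√(1−r_s²) = 0.42 · 4.000000 / 0.907524 = 1.851

1.851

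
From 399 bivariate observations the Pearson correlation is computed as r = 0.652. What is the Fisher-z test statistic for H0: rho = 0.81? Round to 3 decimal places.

-6.930

z_r = atanh(0.652) = 0.778770,  z_0 = atanh(0.81) = 1.127029
SE = 1/√(n−3) = 1/√396 = 0.050252
z = (z_r − z_0)/SE = (0.778770 − 1.127029) / 0.050252 = -0.348259 / 0.050252 = -6.930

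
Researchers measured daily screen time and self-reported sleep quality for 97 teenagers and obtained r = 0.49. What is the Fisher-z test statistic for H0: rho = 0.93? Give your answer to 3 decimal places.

-10.881

z_r = atanh(0.49) = 0.536060,  z_0 = atanh(0.93) = 1.658390
SE = 1/√(n−3) = 1/√94 = 0.103142
z = (z_r − z_0)/SE = (0.536060 − 1.658390) / 0.103142 = -1.122330 / 0.103142 = -10.881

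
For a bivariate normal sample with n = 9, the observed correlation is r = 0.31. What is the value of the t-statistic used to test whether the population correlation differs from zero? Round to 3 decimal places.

1 − r² = 1 − 0.0961 = 0.9039;  √(1−r²) = 0.950737
√(n−2) = √7 = 2.645751
t = r·√(n−2)/√(1−r²) = 0.31 · 2.645751 / 0.950737 = 0.863

0.863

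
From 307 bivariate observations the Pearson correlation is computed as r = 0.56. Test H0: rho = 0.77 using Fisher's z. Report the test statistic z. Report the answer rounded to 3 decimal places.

-6.756

Fisher z: atanh(0.56) = 0.632833, atanh(0.77) = 1.020328
z = (z_r − z_0)·√(n−3) = (0.632833 − 1.020328)·√304 = -0.387495 · 17.435596 = -6.756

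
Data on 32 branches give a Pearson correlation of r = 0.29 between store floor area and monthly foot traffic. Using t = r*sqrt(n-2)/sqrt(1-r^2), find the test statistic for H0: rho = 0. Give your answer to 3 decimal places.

t = r·√(n−2) / √(1−r²) with r = 0.29, n = 32
  = 0.29·√30 / √(1 − 0.0841)
  = 0.29·5.477226 / 0.957027
  = 1.588396 / 0.957027 = 1.660

1.660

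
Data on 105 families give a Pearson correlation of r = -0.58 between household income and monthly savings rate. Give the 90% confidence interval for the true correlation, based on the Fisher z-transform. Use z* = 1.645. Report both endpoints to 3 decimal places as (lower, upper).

Fisher z: z_r = atanh(r) = ½·ln((1+(-0.58))/(1−(-0.58))) = -0.662463
SE(z) = 1/√(n−3) = 1/√102 = 0.099015
90% ⇒ z* = 1.645; margin = 1.645·0.099015 = 0.162880
CI on z-scale: (-0.825343, -0.499583)
Back-transform: tanh(-0.825343) = -0.677967, tanh(-0.499583) = -0.461789

(-0.678, -0.462)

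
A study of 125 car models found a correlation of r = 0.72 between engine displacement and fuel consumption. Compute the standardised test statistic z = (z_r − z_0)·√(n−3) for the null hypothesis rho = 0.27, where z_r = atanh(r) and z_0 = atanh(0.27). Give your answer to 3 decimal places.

z_r = atanh(0.72) = 0.907645,  z_0 = atanh(0.27) = 0.276864
SE = 1/√(n−3) = 1/√122 = 0.090536
z = (z_r − z_0)/SE = (0.907645 − 0.276864) / 0.090536 = 0.630781 / 0.090536 = 6.967

6.967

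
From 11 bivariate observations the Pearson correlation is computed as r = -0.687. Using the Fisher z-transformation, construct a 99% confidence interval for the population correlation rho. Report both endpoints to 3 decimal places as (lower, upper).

(-0.942, 0.068)

Fisher z: z_r = atanh(r) = ½·ln((1+(-0.687))/(1−(-0.687))) = -0.842252
SE(z) = 1/√(n−3) = 1/√8 = 0.353553
99% ⇒ z* = 2.576; margin = 2.576·0.353553 = 0.910753
CI on z-scale: (-1.753005, 0.068501)
Back-transform: tanh(-1.753005) = -0.941717, tanh(0.068501) = 0.068394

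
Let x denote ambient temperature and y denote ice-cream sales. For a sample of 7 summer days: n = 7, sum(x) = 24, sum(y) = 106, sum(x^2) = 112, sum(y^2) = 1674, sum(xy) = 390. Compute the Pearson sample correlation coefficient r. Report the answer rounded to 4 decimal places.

S_xy = nΣxy − ΣxΣy = 7·390 − 24·106 = 2730 − 2544 = 186
S_xx = nΣx² − (Σx)² = 7·112 − 24² = 784 − 576 = 208
S_yy = nΣy² − (Σy)² = 7·1674 − 106² = 11718 − 11236 = 482
r = S_xy / √(S_xx·S_yy) = 186 / √(208·482) = 186 / √100256 = 186 / 316.6323 = 0.5874

0.5874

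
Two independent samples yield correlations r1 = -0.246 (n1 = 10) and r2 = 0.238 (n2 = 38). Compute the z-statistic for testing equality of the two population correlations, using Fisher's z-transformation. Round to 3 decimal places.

-1.193

Fisher z-transforms: z1 = atanh(-0.246) = -0.251151, z2 = atanh(0.238) = 0.242653; difference d = -0.493804
Var(d) = 1/7 + 1/35 = 0.1428571 + 0.0285714 = 0.1714285
z = d/√Var(d) = -0.493804 / √0.1714285 = -0.493804 / 0.414039 = -1.193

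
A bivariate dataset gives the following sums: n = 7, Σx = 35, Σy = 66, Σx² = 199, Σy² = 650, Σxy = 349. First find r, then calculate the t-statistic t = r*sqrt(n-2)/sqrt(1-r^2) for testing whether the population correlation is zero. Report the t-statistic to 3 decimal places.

2.436

Numerator: nΣxy − (Σx)(Σy) = 7·349 − (35)(66) = 133
Denominator: √[(nΣx²−(Σx)²)(nΣy²−(Σy)²)]
  nΣx²−(Σx)² = 7·199 − 1225 = 168;  nΣy²−(Σy)² = 7·650 − 4356 = 194
  √(168·194) = √32592 = 180.5325
r = 133 / 180.5325 = 0.7367
t = r·√(n−2)/√(1−r²) = 0.7367·√5 / √(1−0.542727) = 1.647311 / 0.676220 = 2.436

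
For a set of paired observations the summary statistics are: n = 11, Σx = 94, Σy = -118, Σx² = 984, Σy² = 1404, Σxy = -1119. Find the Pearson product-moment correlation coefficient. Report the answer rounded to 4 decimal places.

Numerator: nΣxy − (Σx)(Σy) = 11·(-1119) − (94)(-118) = -1217
Denominator: √[(nΣx²−(Σx)²)(nΣy²−(Σy)²)]
  nΣx²−(Σx)² = 11·984 − 8836 = 1988;  nΣy²−(Σy)² = 11·1404 − 13924 = 1520
  √(1988·1520) = √3021760 = 1738.3210
r = -1217 / 1738.3210 = -0.7001

-0.7001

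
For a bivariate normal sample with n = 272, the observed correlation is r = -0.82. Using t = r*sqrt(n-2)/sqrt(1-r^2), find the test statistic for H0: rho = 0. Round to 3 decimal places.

t = r·√(n−2) / √(1−r²) with r = -0.82, n = 272
  = -0.82·√270 / √(1 − 0.6724)
  = -0.82·16.431677 / 0.572364
  = -13.473975 / 0.572364 = -23.541

-23.541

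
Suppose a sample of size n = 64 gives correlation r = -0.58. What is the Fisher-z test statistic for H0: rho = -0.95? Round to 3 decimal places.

9.133

z_r = atanh(-0.58) = -0.662463,  z_0 = atanh(-0.95) = -1.831781
SE = 1/√(n−3) = 1/√61 = 0.128037
z = (z_r − z_0)/SE = (-0.662463 − (-1.831781)) / 0.128037 = 1.169318 / 0.128037 = 9.133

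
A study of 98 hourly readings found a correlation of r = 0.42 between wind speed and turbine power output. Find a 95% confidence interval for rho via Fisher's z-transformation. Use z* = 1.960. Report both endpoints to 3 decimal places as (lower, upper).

(0.242, 0.571)

Fisher z: z_r = atanh(r) = ½·ln((1+0.42)/(1−0.42)) = 0.447692
SE(z) = 1/√(n−3) = 1/√95 = 0.102598
95% ⇒ z* = 1.960; margin = 1.960·0.102598 = 0.201092
CI on z-scale: (0.246600, 0.648784)
Back-transform: tanh(0.246600) = 0.241720, tanh(0.648784) = 0.570851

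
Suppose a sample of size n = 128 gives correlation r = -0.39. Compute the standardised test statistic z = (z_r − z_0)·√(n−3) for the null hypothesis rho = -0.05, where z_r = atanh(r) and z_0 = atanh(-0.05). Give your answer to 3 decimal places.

Fisher z: atanh(-0.39) = -0.411800, atanh(-0.05) = -0.050042
z = (z_r − z_0)·√(n−3) = (-0.411800 − (-0.050042))·√125 = -0.361758 · 11.180340 = -4.045

-4.045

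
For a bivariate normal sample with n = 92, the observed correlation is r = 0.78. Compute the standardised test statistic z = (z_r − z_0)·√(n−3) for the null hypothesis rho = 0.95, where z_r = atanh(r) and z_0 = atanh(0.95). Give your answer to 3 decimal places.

z_r = atanh(0.78) = 1.045371,  z_0 = atanh(0.95) = 1.831781
SE = 1/√(n−3) = 1/√89 = 0.106000
z = (z_r − z_0)/SE = (1.045371 − 1.831781) / 0.106000 = -0.786410 / 0.106000 = -7.419

-7.419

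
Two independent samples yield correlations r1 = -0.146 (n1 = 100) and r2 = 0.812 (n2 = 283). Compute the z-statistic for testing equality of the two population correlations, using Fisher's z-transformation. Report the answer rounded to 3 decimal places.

-10.864

z1 = atanh(-0.146) = -0.147051,  z2 = atanh(0.812) = 1.132872
SE = √(1/(n1−3) + 1/(n2−3)) = √(1/97 + 1/280) = √(0.0103093 + 0.0035714) = √0.0138807 = 0.117816
z = (z1 − z2)/SE = (-0.147051 − 1.132872) / 0.117816 = -1.279923 / 0.117816 = -10.864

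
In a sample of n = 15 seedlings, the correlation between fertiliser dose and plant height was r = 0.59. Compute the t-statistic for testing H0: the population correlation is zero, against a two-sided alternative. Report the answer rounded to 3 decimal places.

2.635

t = r·√(n−2) / √(1−r²) with r = 0.59, n = 15
  = 0.59·√13 / √(1 − 0.3481)
  = 0.59·3.605551 / 0.807403
  = 2.127275 / 0.807403 = 2.635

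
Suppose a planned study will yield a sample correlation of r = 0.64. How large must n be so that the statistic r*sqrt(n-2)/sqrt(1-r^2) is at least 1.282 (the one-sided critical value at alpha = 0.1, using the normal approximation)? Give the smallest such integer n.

Need r·√(n−2)/√(1−r²) ≥ 1.282
√(n−2) ≥ 1.282·√(1−0.4096) / 0.64 = 1.282·0.768375 / 0.64 = 1.5392
n−2 ≥ 2.3691  ⇒  n ≥ 4.3691
Smallest integer n = 5

5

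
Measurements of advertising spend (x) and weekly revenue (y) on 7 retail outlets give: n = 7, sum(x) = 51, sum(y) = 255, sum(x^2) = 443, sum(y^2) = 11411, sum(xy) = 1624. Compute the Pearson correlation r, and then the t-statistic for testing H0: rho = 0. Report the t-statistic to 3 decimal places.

S_xy = nΣxy − ΣxΣy = 7·1624 − 51·255 = 11368 − 13005 = -1637
S_xx = nΣx² − (Σx)² = 7·443 − 51² = 3101 − 2601 = 500
S_yy = nΣy² − (Σy)² = 7·11411 − 255² = 79877 − 65025 = 14852
r = S_xy / √(S_xx·S_yy) = -1637 / √(500·14852) = -1637 / √7426000 = -1637 / 2725.0688 = -0.6007
t = r·√(n−2)/√(1−r²) = -0.6007·√5 / √(1−0.360840) = -1.343206 / 0.799475 = -1.680

-1.680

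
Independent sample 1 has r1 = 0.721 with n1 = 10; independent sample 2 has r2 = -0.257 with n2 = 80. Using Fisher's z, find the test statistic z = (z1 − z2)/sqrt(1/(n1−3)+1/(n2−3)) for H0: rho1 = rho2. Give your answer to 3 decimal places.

Fisher z-transforms: z1 = atanh(0.721) = 0.909725, z2 = atanh(-0.257) = -0.262894; difference d = 1.172619
Var(d) = 1/7 + 1/77 = 0.1428571 + 0.0129870 = 0.1558441
z = d/√Var(d) = 1.172619 / √0.1558441 = 1.172619 / 0.394771 = 2.970

2.970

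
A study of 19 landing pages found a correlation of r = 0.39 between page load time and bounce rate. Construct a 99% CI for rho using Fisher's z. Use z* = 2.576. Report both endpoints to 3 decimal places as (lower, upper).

Fisher z: z_r = atanh(r) = ½·ln((1+0.39)/(1−0.39)) = 0.411800
SE(z) = 1/√(n−3) = 1/√16 = 0.250000
99% ⇒ z* = 2.576; margin = 2.576·0.250000 = 0.644000
CI on z-scale: (-0.232200, 1.055800)
Back-transform: tanh(-0.232200) = -0.228115, tanh(1.055800) = 0.784051

(-0.228, 0.784)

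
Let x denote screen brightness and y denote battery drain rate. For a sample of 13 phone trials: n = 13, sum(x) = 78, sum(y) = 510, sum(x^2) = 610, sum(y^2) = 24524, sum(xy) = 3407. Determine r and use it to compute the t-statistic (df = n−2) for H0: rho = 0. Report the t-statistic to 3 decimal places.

1.595

Numerator: nΣxy − (Σx)(Σy) = 13·3407 − (78)(510) = 4511
Denominator: √[(nΣx²−(Σx)²)(nΣy²−(Σy)²)]
  nΣx²−(Σx)² = 13·610 − 6084 = 1846;  nΣy²−(Σy)² = 13·24524 − 260100 = 58712
  √(1846·58712) = √108382352 = 10410.6845
r = 4511 / 10410.6845 = 0.4333
t = r·√(n−2)/√(1−r²) = 0.4333·√11 / √(1−0.187749) = 1.437094 / 0.901250 = 1.595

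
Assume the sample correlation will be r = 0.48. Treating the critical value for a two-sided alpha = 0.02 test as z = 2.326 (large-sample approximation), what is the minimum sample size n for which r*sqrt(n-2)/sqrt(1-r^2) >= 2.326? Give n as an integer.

21

Need r·√(n−2)/√(1−r²) ≥ 2.326
√(n−2) ≥ 2.326·√(1−0.2304) / 0.48 = 2.326·0.877268 / 0.48 = 4.2511
n−2 ≥ 18.0719  ⇒  n ≥ 20.0719
Smallest integer n = 21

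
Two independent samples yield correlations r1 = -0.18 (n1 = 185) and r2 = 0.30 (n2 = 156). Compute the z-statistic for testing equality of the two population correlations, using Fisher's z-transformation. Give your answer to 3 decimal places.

z1 = atanh(-0.18) = -0.181983,  z2 = atanh(0.30) = 0.309520
SE = √(1/(n1−3) + 1/(n2−3)) = √(1/182 + 1/153) = √(0.0054945 + 0.0065359) = √0.0120304 = 0.109683
z = (z1 − z2)/SE = (-0.181983 − 0.309520) / 0.109683 = -0.491503 / 0.109683 = -4.481

-4.481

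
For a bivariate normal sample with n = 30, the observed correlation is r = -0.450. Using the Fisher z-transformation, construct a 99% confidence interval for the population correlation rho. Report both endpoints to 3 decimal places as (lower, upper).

(-0.753, 0.011)

z_r = atanh(-0.450) = -0.484700;  SE = 1/√(n−3) = 1/√27 = 0.192450
z-limits: -0.484700 ± 2.576·0.192450 = -0.484700 ± 0.495751 = [-0.980451, 0.011051]
ρ-limits: (tanh -0.980451, tanh 0.011051) = (-0.753, 0.011)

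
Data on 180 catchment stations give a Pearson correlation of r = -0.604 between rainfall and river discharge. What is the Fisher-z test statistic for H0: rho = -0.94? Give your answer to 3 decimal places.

13.818

z_r = atanh(-0.604) = -0.699421,  z_0 = atanh(-0.94) = -1.738049
SE = 1/√(n−3) = 1/√177 = 0.075165
z = (z_r − z_0)/SE = (-0.699421 − (-1.738049)) / 0.075165 = 1.038628 / 0.075165 = 13.818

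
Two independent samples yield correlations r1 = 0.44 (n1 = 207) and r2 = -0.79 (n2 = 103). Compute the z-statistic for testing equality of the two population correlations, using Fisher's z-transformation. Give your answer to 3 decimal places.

12.645

z1 = atanh(0.44) = 0.472231,  z2 = atanh(-0.79) = -1.071432
SE = √(1/(n1−3) + 1/(n2−3)) = √(1/204 + 1/100) = √(0.0049020 + 0.0100000) = √0.0149020 = 0.122074
z = (z1 − z2)/SE = (0.472231 − (-1.071432)) / 0.122074 = 1.543663 / 0.122074 = 12.645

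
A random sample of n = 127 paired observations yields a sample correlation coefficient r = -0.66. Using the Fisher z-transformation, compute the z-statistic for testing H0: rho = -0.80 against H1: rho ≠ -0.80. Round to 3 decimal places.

3.405

Fisher z: atanh(-0.66) = -0.792814, atanh(-0.80) = -1.098612
z = (z_r − z_0)·√(n−3) = (-0.792814 − (-1.098612))·√124 = 0.305798 · 11.135529 = 3.405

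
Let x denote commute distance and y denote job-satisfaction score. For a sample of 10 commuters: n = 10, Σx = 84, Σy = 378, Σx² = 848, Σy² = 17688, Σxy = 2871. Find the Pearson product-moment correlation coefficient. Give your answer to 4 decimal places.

-0.4372

Numerator: nΣxy − (Σx)(Σy) = 10·2871 − (84)(378) = -3042
Denominator: √[(nΣx²−(Σx)²)(nΣy²−(Σy)²)]
  nΣx²−(Σx)² = 10·848 − 7056 = 1424;  nΣy²−(Σy)² = 10·17688 − 142884 = 33996
  √(1424·33996) = √48410304 = 6957.7514
r = -3042 / 6957.7514 = -0.4372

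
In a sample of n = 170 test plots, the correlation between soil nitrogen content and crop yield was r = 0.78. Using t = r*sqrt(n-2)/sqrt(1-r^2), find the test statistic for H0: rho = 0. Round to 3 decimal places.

16.156

1 − r² = 1 − 0.6084 = 0.3916;  √(1−r²) = 0.625780
√(n−2) = √168 = 12.961481
t = r·√(n−2)/√(1−r²) = 0.78 · 12.961481 / 0.625780 = 16.156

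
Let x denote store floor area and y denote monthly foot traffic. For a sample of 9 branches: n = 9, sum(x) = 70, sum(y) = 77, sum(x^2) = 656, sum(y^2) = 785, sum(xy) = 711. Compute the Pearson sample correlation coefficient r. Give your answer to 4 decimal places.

0.9448

Numerator: nΣxy − (Σx)(Σy) = 9·711 − (70)(77) = 1009
Denominator: √[(nΣx²−(Σx)²)(nΣy²−(Σy)²)]
  nΣx²−(Σx)² = 9·656 − 4900 = 1004;  nΣy²−(Σy)² = 9·785 − 5929 = 1136
  √(1004·1136) = √1140544 = 1067.9625
r = 1009 / 1067.9625 = 0.9448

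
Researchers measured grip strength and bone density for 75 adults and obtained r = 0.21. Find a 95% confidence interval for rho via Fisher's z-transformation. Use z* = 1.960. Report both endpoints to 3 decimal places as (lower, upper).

z_r = atanh(0.21) = 0.213171;  SE = 1/√(n−3) = 1/√72 = 0.117851
z-limits: 0.213171 ± 1.960·0.117851 = 0.213171 ± 0.230988 = [-0.017817, 0.444159]
ρ-limits: (tanh -0.017817, tanh 0.444159) = (-0.018, 0.417)

(-0.018, 0.417)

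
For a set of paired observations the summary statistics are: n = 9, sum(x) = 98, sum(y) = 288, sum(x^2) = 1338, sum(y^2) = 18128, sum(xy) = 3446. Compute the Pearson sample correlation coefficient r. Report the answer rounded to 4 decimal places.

Numerator: nΣxy − (Σx)(Σy) = 9·3446 − (98)(288) = 2790
Denominator: √[(nΣx²−(Σx)²)(nΣy²−(Σy)²)]
  nΣx²−(Σx)² = 9·1338 − 9604 = 2438;  nΣy²−(Σy)² = 9·18128 − 82944 = 80208
  √(2438·80208) = √195547104 = 13983.8158
r = 2790 / 13983.8158 = 0.1995

0.1995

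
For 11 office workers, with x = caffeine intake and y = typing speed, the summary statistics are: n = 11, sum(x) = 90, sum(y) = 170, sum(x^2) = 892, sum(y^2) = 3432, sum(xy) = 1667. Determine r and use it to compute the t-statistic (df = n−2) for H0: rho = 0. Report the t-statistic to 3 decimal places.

3.741

Numerator: nΣxy − (Σx)(Σy) = 11·1667 − (90)(170) = 3037
Denominator: √[(nΣx²−(Σx)²)(nΣy²−(Σy)²)]
  nΣx²−(Σx)² = 11·892 − 8100 = 1712;  nΣy²−(Σy)² = 11·3432 − 28900 = 8852
  √(1712·8852) = √15154624 = 3892.8940
r = 3037 / 3892.8940 = 0.7801
t = r·√(n−2)/√(1−r²) = 0.7801·√9 / √(1−0.608556) = 2.340300 / 0.625655 = 3.741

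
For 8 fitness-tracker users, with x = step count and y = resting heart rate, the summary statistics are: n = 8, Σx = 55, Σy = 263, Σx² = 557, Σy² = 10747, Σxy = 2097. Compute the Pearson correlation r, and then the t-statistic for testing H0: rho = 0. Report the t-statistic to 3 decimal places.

1.309

S_xy = nΣxy − ΣxΣy = 8·2097 − 55·263 = 16776 − 14465 = 2311
S_xx = nΣx² − (Σx)² = 8·557 − 55² = 4456 − 3025 = 1431
S_yy = nΣy² − (Σy)² = 8·10747 − 263² = 85976 − 69169 = 16807
r = S_xy / √(S_xx·S_yy) = 2311 / √(1431·16807) = 2311 / √24050817 = 2311 / 4904.1632 = 0.4712
t = r·√(n−2)/√(1−r²) = 0.4712·√6 / √(1−0.222029) = 1.154200 / 0.882027 = 1.309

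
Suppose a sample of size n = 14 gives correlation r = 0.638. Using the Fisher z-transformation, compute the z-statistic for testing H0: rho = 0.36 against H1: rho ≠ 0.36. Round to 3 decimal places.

Fisher z: atanh(0.638) = 0.754794, atanh(0.36) = 0.376886
z = (z_r − z_0)·√(n−3) = (0.754794 − 0.376886)·√11 = 0.377908 · 3.316625 = 1.253

1.253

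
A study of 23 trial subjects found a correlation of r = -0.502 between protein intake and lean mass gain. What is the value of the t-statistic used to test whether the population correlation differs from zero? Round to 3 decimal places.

-2.660

1 − r² = 1 − 0.252004 = 0.747996;  √(1−r²) = 0.864868
√(n−2) = √21 = 4.582576
t = r·√(n−2)/√(1−r²) = -0.502 · 4.582576 / 0.864868 = -2.660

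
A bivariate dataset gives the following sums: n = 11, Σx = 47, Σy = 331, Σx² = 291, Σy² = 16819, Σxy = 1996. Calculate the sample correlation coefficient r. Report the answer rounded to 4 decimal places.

0.7397

Numerator: nΣxy − (Σx)(Σy) = 11·1996 − (47)(331) = 6399
Denominator: √[(nΣx²−(Σx)²)(nΣy²−(Σy)²)]
  nΣx²−(Σx)² = 11·291 − 2209 = 992;  nΣy²−(Σy)² = 11·16819 − 109561 = 75448
  √(992·75448) = √74844416 = 8651.2667
r = 6399 / 8651.2667 = 0.7397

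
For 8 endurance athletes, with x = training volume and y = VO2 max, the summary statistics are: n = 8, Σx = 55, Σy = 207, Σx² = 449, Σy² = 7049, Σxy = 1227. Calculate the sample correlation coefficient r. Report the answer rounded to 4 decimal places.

-0.5662

Numerator: nΣxy − (Σx)(Σy) = 8·1227 − (55)(207) = -1569
Denominator: √[(nΣx²−(Σx)²)(nΣy²−(Σy)²)]
  nΣx²−(Σx)² = 8·449 − 3025 = 567;  nΣy²−(Σy)² = 8·7049 − 42849 = 13543
  √(567·13543) = √7678881 = 2771.0794
r = -1569 / 2771.0794 = -0.5662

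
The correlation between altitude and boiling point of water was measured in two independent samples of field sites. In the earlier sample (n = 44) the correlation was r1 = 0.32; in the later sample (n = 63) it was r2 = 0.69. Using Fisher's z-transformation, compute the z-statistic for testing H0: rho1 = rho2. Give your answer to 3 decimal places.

-2.548

Fisher z-transforms: z1 = atanh(0.32) = 0.331647, z2 = atanh(0.69) = 0.847956; difference d = -0.516309
Var(d) = 1/41 + 1/60 = 0.0243902 + 0.0166667 = 0.0410569
z = d/√Var(d) = -0.516309 / √0.0410569 = -0.516309 / 0.202625 = -2.548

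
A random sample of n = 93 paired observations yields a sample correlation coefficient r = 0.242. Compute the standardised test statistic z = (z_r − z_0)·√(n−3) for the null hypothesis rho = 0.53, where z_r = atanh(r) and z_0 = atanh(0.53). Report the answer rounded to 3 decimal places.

-3.256

z_r = atanh(0.242) = 0.246897,  z_0 = atanh(0.53) = 0.590145
SE = 1/√(n−3) = 1/√90 = 0.105409
z = (z_r − z_0)/SE = (0.246897 − 0.590145) / 0.105409 = -0.343248 / 0.105409 = -3.256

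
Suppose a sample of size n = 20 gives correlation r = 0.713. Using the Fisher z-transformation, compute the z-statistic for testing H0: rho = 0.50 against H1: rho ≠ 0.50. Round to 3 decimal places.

1.418

Fisher z: atanh(0.713) = 0.893260, atanh(0.50) = 0.549306
z = (z_r − z_0)·√(n−3) = (0.893260 − 0.549306)·√17 = 0.343954 · 4.123106 = 1.418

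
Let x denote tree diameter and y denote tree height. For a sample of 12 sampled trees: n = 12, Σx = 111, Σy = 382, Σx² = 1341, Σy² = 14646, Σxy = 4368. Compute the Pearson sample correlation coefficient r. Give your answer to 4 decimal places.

S_xy = nΣxy − ΣxΣy = 12·4368 − 111·382 = 52416 − 42402 = 10014
S_xx = nΣx² − (Σx)² = 12·1341 − 111² = 16092 − 12321 = 3771
S_yy = nΣy² − (Σy)² = 12·14646 − 382² = 175752 − 145924 = 29828
r = S_xy / √(S_xx·S_yy) = 10014 / √(3771·29828) = 10014 / √112481388 = 10014 / 10605.7243 = 0.9442

0.9442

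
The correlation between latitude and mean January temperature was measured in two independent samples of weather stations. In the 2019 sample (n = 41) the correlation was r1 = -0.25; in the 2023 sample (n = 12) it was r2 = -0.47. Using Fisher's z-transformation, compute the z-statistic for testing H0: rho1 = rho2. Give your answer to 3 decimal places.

z1 = atanh(-0.25) = -0.255413,  z2 = atanh(-0.47) = -0.510070
SE = √(1/(n1−3) + 1/(n2−3)) = √(1/38 + 1/9) = √(0.0263158 + 0.1111111) = √0.1374269 = 0.370711
z = (z1 − z2)/SE = (-0.255413 − (-0.510070)) / 0.370711 = 0.254657 / 0.370711 = 0.687

0.687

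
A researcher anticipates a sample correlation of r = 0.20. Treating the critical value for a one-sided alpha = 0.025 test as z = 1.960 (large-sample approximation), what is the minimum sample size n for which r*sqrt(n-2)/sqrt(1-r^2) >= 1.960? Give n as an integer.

Need r·√(n−2)/√(1−r²) ≥ 1.960
√(n−2) ≥ 1.960·√(1−0.0400) / 0.20 = 1.960·0.979796 / 0.20 = 9.6020
n−2 ≥ 92.1984  ⇒  n ≥ 94.1984
Smallest integer n = 95

95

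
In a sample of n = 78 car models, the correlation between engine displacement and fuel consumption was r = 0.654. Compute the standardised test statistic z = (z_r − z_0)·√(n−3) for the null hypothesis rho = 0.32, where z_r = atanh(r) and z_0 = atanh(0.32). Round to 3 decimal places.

Fisher z: atanh(0.654) = 0.782257, atanh(0.32) = 0.331647
z = (z_r − z_0)·√(n−3) = (0.782257 − 0.331647)·√75 = 0.450610 · 8.660254 = 3.902

3.902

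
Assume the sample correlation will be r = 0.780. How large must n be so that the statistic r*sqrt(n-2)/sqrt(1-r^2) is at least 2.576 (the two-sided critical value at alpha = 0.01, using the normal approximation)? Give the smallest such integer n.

r√(n−2)/√(1−r²) ≥ 2.576  ⇔  n−2 ≥ (2.576)²·(1−r²)/r²
(1−r²)/r² = (1−0.608400)/0.608400 = 0.6437
n ≥ 2 + 6.635776·0.6437 = 2 + 4.2714 = 6.2714
⌈6.2714⌉ = 7

7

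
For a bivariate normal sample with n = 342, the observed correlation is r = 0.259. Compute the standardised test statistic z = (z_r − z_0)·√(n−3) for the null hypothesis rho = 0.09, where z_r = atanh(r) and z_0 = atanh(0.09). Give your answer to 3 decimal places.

3.218

z_r = atanh(0.259) = 0.265036,  z_0 = atanh(0.09) = 0.090244
SE = 1/√(n−3) = 1/√339 = 0.054313
z = (z_r − z_0)/SE = (0.265036 − 0.090244) / 0.054313 = 0.174792 / 0.054313 = 3.218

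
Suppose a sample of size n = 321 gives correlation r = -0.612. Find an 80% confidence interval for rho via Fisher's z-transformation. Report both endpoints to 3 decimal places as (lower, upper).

z_r = atanh(-0.612) = -0.712113;  SE = 1/√(n−3) = 1/√318 = 0.056077
z-limits: -0.712113 ± 1.282·0.056077 = -0.712113 ± 0.071891 = [-0.784004, -0.640222]
ρ-limits: (tanh -0.784004, tanh -0.640222) = (-0.655, -0.565)

(-0.655, -0.565)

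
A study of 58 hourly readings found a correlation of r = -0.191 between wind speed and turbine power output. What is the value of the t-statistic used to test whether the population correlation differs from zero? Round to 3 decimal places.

-1.456

t = r·√(n−2) / √(1−r²) with r = -0.191, n = 58
  = -0.191·√56 / √(1 − 0.036481)
  = -0.191·7.483315 / 0.981590
  = -1.429313 / 0.981590 = -1.456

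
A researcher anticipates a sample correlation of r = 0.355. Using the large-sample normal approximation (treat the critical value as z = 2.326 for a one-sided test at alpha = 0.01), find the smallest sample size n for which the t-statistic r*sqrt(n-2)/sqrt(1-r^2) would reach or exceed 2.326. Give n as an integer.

40

r√(n−2)/√(1−r²) ≥ 2.326  ⇔  n−2 ≥ (2.326)²·(1−r²)/r²
(1−r²)/r² = (1−0.126025)/0.126025 = 6.9349
n ≥ 2 + 5.410276·6.9349 = 2 + 37.5197 = 39.5197
⌈39.5197⌉ = 40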